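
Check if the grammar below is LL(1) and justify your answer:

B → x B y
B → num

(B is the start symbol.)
Yes, the grammar is LL(1).

A grammar is LL(1) if for each non-terminal N with multiple productions, the predict sets of those productions are pairwise disjoint, where PREDICT(N → α) = (FIRST(α) \ {ε}) ∪ (FOLLOW(N) if α ⇒* ε).

For B:
  PREDICT(B → x B y) = { 'x' }
  PREDICT(B → num) = { 'num' }

All predict sets are disjoint. The grammar IS LL(1).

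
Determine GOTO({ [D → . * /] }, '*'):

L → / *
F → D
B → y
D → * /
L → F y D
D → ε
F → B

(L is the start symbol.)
{ [D → * . /] }

GOTO(I, '*') = CLOSURE({ [A → αX.β] : [A → α.Xβ] ∈ I, X = '*' })

Items with dot before '*', with the dot advanced:
  [D → . * /] → [D → * . /]
Closure adds nothing (no advanced item has the dot before a non-terminal).

GOTO = { [D → * . /] }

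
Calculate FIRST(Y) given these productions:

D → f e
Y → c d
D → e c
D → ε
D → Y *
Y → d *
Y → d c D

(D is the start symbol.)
To compute FIRST(Y), examine every production with Y on the left-hand side, reading each right-hand side left to right until a non-nullable symbol is reached.

From Y → c d:
  - c is a terminal: add 'c' and stop
From Y → d *:
  - d is a terminal: add 'd' and stop
From Y → d c D:
  - d is a terminal: add 'd' and stop

Collecting: FIRST(Y) = { 'c', 'd' }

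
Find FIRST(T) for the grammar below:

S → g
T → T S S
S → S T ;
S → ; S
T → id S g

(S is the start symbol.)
From T → T S S:
  - T is the symbol being defined: contributes nothing new
    T is not nullable, so stop
From T → id S g:
  - id is a terminal: add 'id' and stop

Collecting: FIRST(T) = { 'id' }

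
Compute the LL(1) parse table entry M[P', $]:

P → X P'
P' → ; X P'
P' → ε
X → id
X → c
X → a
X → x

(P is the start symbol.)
P' → ε

To find M[P', $], we find productions for P' where $ is in the predict set (PREDICT(N → α) = (FIRST(α) \ {ε}) ∪ (FOLLOW(N) if α ⇒* ε)).

Relevant sets:
  FOLLOW(P') = { $ }

P' → ; X P': PREDICT = { ';' }
P' → ε: PREDICT = { $ }
  $ is in predict set, so this production goes in M[P', $]

M[P', $] = P' → ε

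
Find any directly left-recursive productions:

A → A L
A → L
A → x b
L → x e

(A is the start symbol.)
Yes, A is left-recursive

Direct left recursion occurs when N → N α for some non-terminal N (the right-hand side begins with the left-hand side itself).

A → A L: LEFT RECURSIVE (starts with A)
A → L: starts with L
A → x b: starts with x
L → x e: starts with x

The grammar has direct left recursion on: A.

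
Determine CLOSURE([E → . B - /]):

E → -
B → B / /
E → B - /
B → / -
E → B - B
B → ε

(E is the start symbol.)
Start with: [E → . B - /]
  [E → . B - /] has the dot before B: add [B → . B / /], [B → . / -], [B → .]
No further items can be added.

CLOSURE = { [B → . / -], [B → . B / /], [B → .], [E → . B - /] }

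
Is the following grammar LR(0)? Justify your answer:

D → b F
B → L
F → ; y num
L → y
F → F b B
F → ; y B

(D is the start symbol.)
Augment with D' → D and build the canonical LR(0) collection (I0 = CLOSURE({[D' → . D]}), then GOTO on every symbol after a dot until no new states appear). It has 12 states:
  I0: { [D → . b F], [D' → . D] }  — shift
  I1: { [D' → D .] }  — accept
  I2: { [D → b . F], [F → . ; y B], [F → . ; y num], [F → . F b B] }  — shift
  I3: { [F → ; . y B], [F → ; . y num] }  — shift
  I4: { [D → b F .], [F → F . b B] }  — shift, reduce
  I5: { [B → . L], [F → F b . B], [L → . y] }  — shift
  I6: { [F → F b B .] }  — reduce
  I7: { [B → L .] }  — reduce
  I8: { [L → y .] }  — reduce
  I9: { [B → . L], [F → ; y . B], [F → ; y . num], [L → . y] }  — shift
  I10: { [F → ; y B .] }  — reduce
  I11: { [F → ; y num .] }  — reduce

Conflict in state I4:
  Shift-reduce conflict between [D → b F .] and [F → F . b B]
So the grammar is NOT LR(0).

Answer: No. Shift-reduce conflict between [D → b F .] and [F → F . b B]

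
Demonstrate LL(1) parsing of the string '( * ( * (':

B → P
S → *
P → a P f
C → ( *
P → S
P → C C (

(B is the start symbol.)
Stack is shown with the top on the left.

Stack      Input        Action
------------------------------
B $        ( * ( * ( $  output B → P
P $        ( * ( * ( $  output P → C C (
C C ( $    ( * ( * ( $  output C → ( *
( * C ( $  ( * ( * ( $  match '('
* C ( $    * ( * ( $    match '*'
C ( $      ( * ( $      output C → ( *
( * ( $    ( * ( $      match '('
* ( $      * ( $        match '*'
( $        ( $          match '('
$          $            accept

The string is accepted.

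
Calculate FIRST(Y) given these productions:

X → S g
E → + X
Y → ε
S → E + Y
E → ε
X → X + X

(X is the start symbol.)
From Y → ε:
  - ε-production, so ε ∈ FIRST(Y)

Collecting: FIRST(Y) = { ε }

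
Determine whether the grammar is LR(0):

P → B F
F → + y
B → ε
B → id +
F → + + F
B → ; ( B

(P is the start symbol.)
No. Shift-reduce conflict between [B → .] and [B → . ; ( B]

Augment with P' → P and build the canonical LR(0) collection (I0 = CLOSURE({[P' → . P]}), then GOTO on every symbol after a dot until no new states appear). It has 13 states:
  I0: { [B → . ; ( B], [B → . id +], [B → .], [P → . B F], [P' → . P] }  — shift, reduce
  I1: { [B → ; . ( B] }  — shift
  I2: { [F → . + + F], [F → . + y], [P → B . F] }  — shift
  I3: { [P' → P .] }  — accept
  I4: { [B → id . +] }  — shift
  I5: { [B → id + .] }  — reduce
  I6: { [F → + . + F], [F → + . y] }  — shift
  I7: { [P → B F .] }  — reduce
  I8: { [F → + + . F], [F → . + + F], [F → . + y] }  — shift
  I9: { [F → + y .] }  — reduce
  I10: { [F → + + F .] }  — reduce
  I11: { [B → . ; ( B], [B → . id +], [B → .], [B → ; ( . B] }  — shift, reduce
  I12: { [B → ; ( B .] }  — reduce

Conflict in state I0:
  Shift-reduce conflict between [B → .] and [B → . ; ( B]
So the grammar is NOT LR(0).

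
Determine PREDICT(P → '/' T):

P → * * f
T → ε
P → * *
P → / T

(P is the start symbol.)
{ '/' }

PREDICT(P → '/' T) = (FIRST(RHS) \ {ε}) ∪ (FOLLOW(P) if ε ∈ FIRST(RHS), i.e. RHS ⇒* ε)
FIRST('/' T) = { '/' }
ε ∉ FIRST('/' T), so FOLLOW(P) is not added.
PREDICT(P → '/' T) = { '/' }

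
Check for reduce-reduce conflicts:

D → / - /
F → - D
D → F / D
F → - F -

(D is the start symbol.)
No reduce-reduce conflicts

A reduce-reduce conflict occurs when an LR(0) state has two complete items [A → α .] and [B → β .] — both call for a reduction, and with no lookahead the parser cannot choose between them.

Augment with D' → D and build the canonical LR(0) collection (I0 = CLOSURE({[D' → . D]}), then GOTO on every symbol after a dot until no new states appear). It has 12 states:
  I0: { [D → . / - /], [D → . F / D], [D' → . D], [F → . - D], [F → . - F -] }  — shift
  I1: { [D → . / - /], [D → . F / D], [F → - . D], [F → - . F -], [F → . - D], [F → . - F -] }  — shift
  I2: { [D → / . - /] }  — shift
  I3: { [D' → D .] }  — accept
  I4: { [D → F . / D] }  — shift
  I5: { [D → . / - /], [D → . F / D], [D → F / . D], [F → . - D], [F → . - F -] }  — shift
  I6: { [D → F / D .] }  — reduce
  I7: { [D → / - . /] }  — shift
  I8: { [D → / - / .] }  — reduce
  I9: { [F → - D .] }  — reduce
  I10: { [D → F . / D], [F → - F . -] }  — shift
  I11: { [F → - F - .] }  — reduce

No state contains more than one complete item.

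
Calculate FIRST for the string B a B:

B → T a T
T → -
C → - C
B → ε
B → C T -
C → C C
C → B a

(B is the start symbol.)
FIRST sets of the non-terminals involved (from the grammar, by fixed-point iteration):
  FIRST(B) = { '-', 'a', ε }

To compute FIRST(B a B), process the symbols left to right:
Symbol B is a non-terminal. Add FIRST(B) \ {ε} = { '-', 'a' }
B is nullable (ε ∈ FIRST(B)), continue to the next symbol.
Symbol a is a terminal. Add 'a' and stop.
FIRST(B a B) = { '-', 'a' }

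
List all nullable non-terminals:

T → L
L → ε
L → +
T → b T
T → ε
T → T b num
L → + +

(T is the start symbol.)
{ 'L', 'T' }

ε-productions: L → ε, T → ε
So L, T are immediately nullable.
Every non-terminal is now nullable.
Nullable = { 'L', 'T' }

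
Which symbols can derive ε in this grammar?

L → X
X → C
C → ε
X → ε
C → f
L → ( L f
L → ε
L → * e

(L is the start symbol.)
A non-terminal is nullable if it can derive ε (the empty string): either it has an ε-production, or it has a production whose right-hand side consists entirely of nullable non-terminals.

ε-productions: C → ε, X → ε, L → ε
So C, X, L are immediately nullable.
Every non-terminal is now nullable.
Nullable = { 'C', 'L', 'X' }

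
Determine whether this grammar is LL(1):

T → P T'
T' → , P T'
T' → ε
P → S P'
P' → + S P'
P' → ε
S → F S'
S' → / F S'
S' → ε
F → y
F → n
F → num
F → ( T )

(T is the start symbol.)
Yes, the grammar is LL(1).

A grammar is LL(1) if for each non-terminal N with multiple productions, the predict sets of those productions are pairwise disjoint, where PREDICT(N → α) = (FIRST(α) \ {ε}) ∪ (FOLLOW(N) if α ⇒* ε).

Relevant sets:
  FOLLOW(T') = { $, ')' }
  FOLLOW(P') = { $, ')', ',' }
  FOLLOW(S') = { $, ')', '+', ',' }

For T':
  PREDICT(T' → ',' P T') = { ',' }
  PREDICT(T' → ε) = { $, ')' }
For P':
  PREDICT(P' → '+' S P') = { '+' }
  PREDICT(P' → ε) = { $, ')', ',' }
For S':
  PREDICT(S' → '/' F S') = { '/' }
  PREDICT(S' → ε) = { $, ')', '+', ',' }
For F:
  PREDICT(F → y) = { 'y' }
  PREDICT(F → n) = { 'n' }
  PREDICT(F → num) = { 'num' }
  PREDICT(F → '(' T ')') = { '(' }
T, P, S have a single production, so nothing to check there.

All predict sets are disjoint. The grammar IS LL(1).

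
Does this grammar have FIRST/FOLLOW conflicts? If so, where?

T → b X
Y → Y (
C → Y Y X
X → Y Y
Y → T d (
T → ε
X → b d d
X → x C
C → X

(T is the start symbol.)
A FIRST/FOLLOW conflict occurs when a non-terminal N has a nullable alternative N → β (β ⇒* ε) and another alternative N → α with FIRST(α) ∩ FOLLOW(N) ≠ ∅: on such a lookahead the parser cannot decide between expanding α and letting N vanish via β.

Nullable non-terminals: T.

T: nullable alternative(s) T → ε; FOLLOW(T) = { $, 'd' }
  T → b X: FIRST \ {ε} = { 'b' } — disjoint from FOLLOW(T)
  T → ε: FIRST \ {ε} = { } — this is the only nullable alternative, skip

C, X, Y have no nullable alternative, so no FIRST/FOLLOW check is needed there.

No FIRST/FOLLOW conflicts found.

Answer: No FIRST/FOLLOW conflicts.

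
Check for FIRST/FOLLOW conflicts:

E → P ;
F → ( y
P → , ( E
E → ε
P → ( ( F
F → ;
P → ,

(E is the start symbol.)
A FIRST/FOLLOW conflict occurs when a non-terminal N has a nullable alternative N → β (β ⇒* ε) and another alternative N → α with FIRST(α) ∩ FOLLOW(N) ≠ ∅: on such a lookahead the parser cannot decide between expanding α and letting N vanish via β.

Nullable non-terminals: E.
FIRST sets used below: FIRST(P) = { '(', ',' }

E: nullable alternative(s) E → ε; FOLLOW(E) = { $, ';' }
  E → P ;: FIRST \ {ε} = { '(', ',' } — disjoint from FOLLOW(E)
  E → ε: FIRST \ {ε} = { } — this is the only nullable alternative, skip

F, P have no nullable alternative, so no FIRST/FOLLOW check is needed there.

No FIRST/FOLLOW conflicts found.

Answer: No FIRST/FOLLOW conflicts.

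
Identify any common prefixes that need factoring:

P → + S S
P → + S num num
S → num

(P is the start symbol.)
Yes, P has productions with common prefix '+ S'

Left-factoring is needed when two productions for the same non-terminal
share a common prefix on the right-hand side.

Productions for P:
  P → + S S
  P → + S num num

Found common prefix '+ S' in productions for P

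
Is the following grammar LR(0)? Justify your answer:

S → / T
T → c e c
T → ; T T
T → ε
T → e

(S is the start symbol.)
No. Shift-reduce conflict between [T → .] and [T → . ; T T]

A grammar is LR(0) if no state in the canonical LR(0) collection has:
  - both a shift item (dot before a terminal) and a complete item (shift-reduce conflict), or
  - two or more complete items (reduce-reduce conflict; the accept item [S' → S .] counts as a complete item here).

Augment with S' → S and build the canonical LR(0) collection (I0 = CLOSURE({[S' → . S]}), then GOTO on every symbol after a dot until no new states appear). It has 11 states:
  I0: { [S → . / T], [S' → . S] }  — shift
  I1: { [S → / . T], [T → . ; T T], [T → . c e c], [T → . e], [T → .] }  — shift, reduce
  I2: { [S' → S .] }  — accept
  I3: { [T → . ; T T], [T → . c e c], [T → . e], [T → .], [T → ; . T T] }  — shift, reduce
  I4: { [S → / T .] }  — reduce
  I5: { [T → c . e c] }  — shift
  I6: { [T → e .] }  — reduce
  I7: { [T → c e . c] }  — shift
  I8: { [T → c e c .] }  — reduce
  I9: { [T → . ; T T], [T → . c e c], [T → . e], [T → .], [T → ; T . T] }  — shift, reduce
  I10: { [T → ; T T .] }  — reduce

Conflict in state I1:
  Shift-reduce conflict between [T → .] and [T → . ; T T]
So the grammar is NOT LR(0).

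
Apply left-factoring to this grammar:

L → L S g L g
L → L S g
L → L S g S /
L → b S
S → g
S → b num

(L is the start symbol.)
L → L S g L'
L' → L g
L' → ε
L' → S /
L → b S
S → g
S → b num

Left-factoring transforms A → αβ₁ | αβ₂ into A → αA' and A' → β₁ | β₂
(α is the longest common prefix among the alternatives). Repeat until
no nonterminal has two alternatives with a common prefix.

Round 1: L has alternatives sharing prefix 'L S g'. Introduce L': L → L S g L'
  Add: L' → L g
  Add: L' → ε
  Add: L' → S /

No remaining common prefixes — done.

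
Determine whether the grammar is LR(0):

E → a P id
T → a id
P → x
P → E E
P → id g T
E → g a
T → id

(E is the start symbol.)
A grammar is LR(0) if no state in the canonical LR(0) collection has:
  - both a shift item (dot before a terminal) and a complete item (shift-reduce conflict), or
  - two or more complete items (reduce-reduce conflict; the accept item [E' → E .] counts as a complete item here).

Augment with E' → E and build the canonical LR(0) collection (I0 = CLOSURE({[E' → . E]}), then GOTO on every symbol after a dot until no new states appear). It has 16 states:
  I0: { [E → . a P id], [E → . g a], [E' → . E] }  — shift
  I1: { [E' → E .] }  — accept
  I2: { [E → . a P id], [E → . g a], [E → a . P id], [P → . E E], [P → . id g T], [P → . x] }  — shift
  I3: { [E → g . a] }  — shift
  I4: { [E → g a .] }  — reduce
  I5: { [E → . a P id], [E → . g a], [P → E . E] }  — shift
  I6: { [E → a P . id] }  — shift
  I7: { [P → id . g T] }  — shift
  I8: { [P → x .] }  — reduce
  I9: { [P → id g . T], [T → . a id], [T → . id] }  — shift
  I10: { [P → id g T .] }  — reduce
  I11: { [T → a . id] }  — shift
  I12: { [T → id .] }  — reduce
  I13: { [T → a id .] }  — reduce
  I14: { [E → a P id .] }  — reduce
  I15: { [P → E E .] }  — reduce

Every state is either a pure shift/goto state or contains exactly one complete item and nothing to shift — no conflicts. The grammar is LR(0).

Answer: Yes, the grammar is LR(0)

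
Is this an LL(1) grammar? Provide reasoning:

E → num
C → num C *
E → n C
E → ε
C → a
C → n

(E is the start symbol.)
A grammar is LL(1) if for each non-terminal N with multiple productions, the predict sets of those productions are pairwise disjoint, where PREDICT(N → α) = (FIRST(α) \ {ε}) ∪ (FOLLOW(N) if α ⇒* ε).

Relevant sets:
  FOLLOW(E) = { $ }

For E:
  PREDICT(E → num) = { 'num' }
  PREDICT(E → n C) = { 'n' }
  PREDICT(E → ε) = { $ }
For C:
  PREDICT(C → num C '*') = { 'num' }
  PREDICT(C → a) = { 'a' }
  PREDICT(C → n) = { 'n' }

All predict sets are disjoint. The grammar IS LL(1).

Answer: Yes, the grammar is LL(1).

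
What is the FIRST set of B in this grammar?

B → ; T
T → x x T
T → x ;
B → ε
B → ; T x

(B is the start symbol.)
To compute FIRST(B), examine every production with B on the left-hand side, reading each right-hand side left to right until a non-nullable symbol is reached.

From B → ; T:
  - ';' is a terminal: add ';' and stop
From B → ε:
  - ε-production, so ε ∈ FIRST(B)
From B → ; T x:
  - ';' is a terminal: add ';' and stop

Collecting: FIRST(B) = { ';', ε }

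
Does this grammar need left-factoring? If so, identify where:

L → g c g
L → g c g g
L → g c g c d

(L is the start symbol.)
Yes, L has productions with common prefix 'g c g'

Left-factoring is needed when two productions for the same non-terminal
share a common prefix on the right-hand side.

Productions for L:
  L → g c g
  L → g c g g
  L → g c g c d

Found common prefix 'g c g' in productions for L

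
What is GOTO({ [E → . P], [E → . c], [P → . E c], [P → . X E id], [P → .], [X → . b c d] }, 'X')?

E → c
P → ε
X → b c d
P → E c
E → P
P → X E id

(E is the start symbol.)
{ [E → . P], [E → . c], [P → . E c], [P → . X E id], [P → .], [P → X . E id], [X → . b c d] }

GOTO(I, 'X') = CLOSURE({ [A → αX.β] : [A → α.Xβ] ∈ I, X = 'X' })

Items with dot before 'X', with the dot advanced:
  [P → . X E id] → [P → X . E id]
Closure of the advanced items:
  [P → X . E id] has the dot before E: add [E → . c], [E → . P]
  [E → . P] has the dot before P: add [P → .], [P → . E c], [P → . X E id]
  [P → . X E id] has the dot before X: add [X → . b c d]

GOTO = { [E → . P], [E → . c], [P → . E c], [P → . X E id], [P → .], [P → X . E id], [X → . b c d] }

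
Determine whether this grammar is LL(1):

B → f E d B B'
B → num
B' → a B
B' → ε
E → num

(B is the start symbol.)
A grammar is LL(1) if for each non-terminal N with multiple productions, the predict sets of those productions are pairwise disjoint, where PREDICT(N → α) = (FIRST(α) \ {ε}) ∪ (FOLLOW(N) if α ⇒* ε).

Relevant sets:
  FOLLOW(B') = { $, 'a' }

For B:
  PREDICT(B → f E d B B') = { 'f' }
  PREDICT(B → num) = { 'num' }
For B':
  PREDICT(B' → a B) = { 'a' }
  PREDICT(B' → ε) = { $, 'a' }
E has a single production, so nothing to check there.

Conflict found: Predict set conflict for B': { 'a' }
The grammar is NOT LL(1).

Answer: No. Predict set conflict for B': { 'a' }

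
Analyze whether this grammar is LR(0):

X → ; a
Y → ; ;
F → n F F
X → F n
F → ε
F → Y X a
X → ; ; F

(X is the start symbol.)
No. Shift-reduce conflict between [F → .] and [F → . n F F]

Augment with X' → X and build the canonical LR(0) collection (I0 = CLOSURE({[X' → . X]}), then GOTO on every symbol after a dot until no new states appear). It has 16 states:
  I0: { [F → . Y X a], [F → . n F F], [F → .], [X → . ; ; F], [X → . ; a], [X → . F n], [X' → . X], [Y → . ; ;] }  — shift, reduce
  I1: { [X → ; . ; F], [X → ; . a], [Y → ; . ;] }  — shift
  I2: { [X → F . n] }  — shift
  I3: { [X' → X .] }  — accept
  I4: { [F → . Y X a], [F → . n F F], [F → .], [F → Y . X a], [X → . ; ; F], [X → . ; a], [X → . F n], [Y → . ; ;] }  — shift, reduce
  I5: { [F → . Y X a], [F → . n F F], [F → .], [F → n . F F], [Y → . ; ;] }  — shift, reduce
  I6: { [Y → ; . ;] }  — shift
  I7: { [F → . Y X a], [F → . n F F], [F → .], [F → n F . F], [Y → . ; ;] }  — shift, reduce
  I8: { [F → n F F .] }  — reduce
  I9: { [Y → ; ; .] }  — reduce
  I10: { [F → Y X . a] }  — shift
  I11: { [F → Y X a .] }  — reduce
  I12: { [X → F n .] }  — reduce
  I13: { [F → . Y X a], [F → . n F F], [F → .], [X → ; ; . F], [Y → . ; ;], [Y → ; ; .] }  — shift, 2 reduces
  I14: { [X → ; a .] }  — reduce
  I15: { [X → ; ; F .] }  — reduce

Conflict in state I0:
  Shift-reduce conflict between [F → .] and [F → . n F F]
So the grammar is NOT LR(0).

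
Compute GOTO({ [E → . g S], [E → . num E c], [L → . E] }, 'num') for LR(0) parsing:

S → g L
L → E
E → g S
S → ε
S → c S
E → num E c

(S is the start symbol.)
GOTO(I, 'num') = CLOSURE({ [A → αX.β] : [A → α.Xβ] ∈ I, X = 'num' })

Items with dot before 'num', with the dot advanced:
  [E → . num E c] → [E → num . E c]
Closure of the advanced items:
  [E → num . E c] has the dot before E: add [E → . g S], [E → . num E c]

GOTO = { [E → . g S], [E → . num E c], [E → num . E c] }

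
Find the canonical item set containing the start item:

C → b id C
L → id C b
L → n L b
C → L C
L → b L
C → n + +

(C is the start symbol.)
{ [C → . L C], [C → . b id C], [C → . n + +], [C' → . C], [L → . b L], [L → . id C b], [L → . n L b] }

First, augment the grammar with C' → C
I₀ = CLOSURE({ [C' → . C] }):
  [C' → . C] has the dot before C: add [C → . b id C], [C → . L C], [C → . n + +]
  [C → . L C] has the dot before L: add [L → . id C b], [L → . n L b], [L → . b L]
No further items can be added.

I₀ = { [C → . L C], [C → . b id C], [C → . n + +], [C' → . C], [L → . b L], [L → . id C b], [L → . n L b] }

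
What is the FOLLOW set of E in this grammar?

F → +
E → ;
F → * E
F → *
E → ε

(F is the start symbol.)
{ $ }

To compute FOLLOW(E), find every occurrence of E on a right-hand side N → α E β: add FIRST(β) \ {ε}, and if β is empty or nullable also add FOLLOW(N). Iterate to a fixed point.

In F → * E: E is at the end, add FOLLOW(F)

The FOLLOW sets referred to above (computed the same way, to a fixed point):
  FOLLOW(F) = { $ }

Taking the union: FOLLOW(E) = { $ }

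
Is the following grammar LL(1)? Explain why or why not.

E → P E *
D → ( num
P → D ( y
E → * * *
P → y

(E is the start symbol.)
A grammar is LL(1) if for each non-terminal N with multiple productions, the predict sets of those productions are pairwise disjoint, where PREDICT(N → α) = (FIRST(α) \ {ε}) ∪ (FOLLOW(N) if α ⇒* ε).

Relevant sets:
  FIRST(P) = { '(', 'y' }
  FIRST(D) = { '(' }

For E:
  PREDICT(E → P E '*') = { '(', 'y' }
  PREDICT(E → '*' '*' '*') = { '*' }
For P:
  PREDICT(P → D '(' y) = { '(' }
  PREDICT(P → y) = { 'y' }
D has a single production, so nothing to check there.

All predict sets are disjoint. The grammar IS LL(1).

Answer: Yes, the grammar is LL(1).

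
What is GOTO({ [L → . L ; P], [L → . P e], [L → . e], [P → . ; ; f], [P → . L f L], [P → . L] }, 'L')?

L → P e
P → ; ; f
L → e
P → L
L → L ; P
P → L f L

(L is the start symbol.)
GOTO(I, 'L') = CLOSURE({ [A → αX.β] : [A → α.Xβ] ∈ I, X = 'L' })

Items with dot before 'L', with the dot advanced:
  [L → . L ; P] → [L → L . ; P]
  [P → . L] → [P → L .]
  [P → . L f L] → [P → L . f L]
Closure adds nothing (no advanced item has the dot before a non-terminal).

GOTO = { [L → L . ; P], [P → L . f L], [P → L .] }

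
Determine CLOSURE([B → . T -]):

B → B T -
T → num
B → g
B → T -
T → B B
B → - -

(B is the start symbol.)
To compute CLOSURE, for each item [A → α.Bβ] where B is a non-terminal, add [B → .γ] for all productions B → γ; repeat for the newly added items until nothing changes.

Start with: [B → . T -]
  [B → . T -] has the dot before T: add [T → . num], [T → . B B]
  [T → . B B] has the dot before B: add [B → . B T -], [B → . g], [B → . - -]
No further items can be added.

CLOSURE = { [B → . - -], [B → . B T -], [B → . T -], [B → . g], [T → . B B], [T → . num] }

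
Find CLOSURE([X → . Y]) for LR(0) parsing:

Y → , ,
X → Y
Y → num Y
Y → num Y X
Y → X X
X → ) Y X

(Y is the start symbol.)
To compute CLOSURE, for each item [A → α.Bβ] where B is a non-terminal, add [B → .γ] for all productions B → γ; repeat for the newly added items until nothing changes.

Start with: [X → . Y]
  [X → . Y] has the dot before Y: add [Y → . , ,], [Y → . num Y], [Y → . num Y X], [Y → . X X]
  [Y → . X X] has the dot before X: add [X → . ) Y X]
No further items can be added.

CLOSURE = { [X → . ) Y X], [X → . Y], [Y → . , ,], [Y → . X X], [Y → . num Y X], [Y → . num Y] }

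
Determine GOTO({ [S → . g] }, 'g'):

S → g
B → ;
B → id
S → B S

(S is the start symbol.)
GOTO(I, 'g') = CLOSURE({ [A → αX.β] : [A → α.Xβ] ∈ I, X = 'g' })

Items with dot before 'g', with the dot advanced:
  [S → . g] → [S → g .]
Closure adds nothing (no advanced item has the dot before a non-terminal).

GOTO = { [S → g .] }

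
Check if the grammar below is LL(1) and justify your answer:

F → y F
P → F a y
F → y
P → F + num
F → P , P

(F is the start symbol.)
Relevant sets:
  FIRST(P) = { 'y' }
  FIRST(F) = { 'y' }

For F:
  PREDICT(F → y F) = { 'y' }
  PREDICT(F → y) = { 'y' }
  PREDICT(F → P ',' P) = { 'y' }
For P:
  PREDICT(P → F a y) = { 'y' }
  PREDICT(P → F '+' num) = { 'y' }

Conflict found: Predict set conflict for F: { 'y' }
The grammar is NOT LL(1).

Answer: No. Predict set conflict for F: { 'y' }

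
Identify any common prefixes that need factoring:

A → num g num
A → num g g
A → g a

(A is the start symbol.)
Left-factoring is needed when two productions for the same non-terminal
share a common prefix on the right-hand side.

Productions for A:
  A → num g num
  A → num g g
  A → g a

Found common prefix 'num g' in productions for A

Answer: Yes, A has productions with common prefix 'num g'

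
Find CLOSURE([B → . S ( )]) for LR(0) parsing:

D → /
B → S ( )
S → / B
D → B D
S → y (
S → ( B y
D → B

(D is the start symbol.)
To compute CLOSURE, for each item [A → α.Bβ] where B is a non-terminal, add [B → .γ] for all productions B → γ; repeat for the newly added items until nothing changes.

Start with: [B → . S ( )]
  [B → . S ( )] has the dot before S: add [S → . / B], [S → . y (], [S → . ( B y]
No further items can be added.

CLOSURE = { [B → . S ( )], [S → . ( B y], [S → . / B], [S → . y (] }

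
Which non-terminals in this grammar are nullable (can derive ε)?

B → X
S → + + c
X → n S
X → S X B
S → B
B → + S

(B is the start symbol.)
A non-terminal is nullable if it can derive ε (the empty string): either it has an ε-production, or it has a production whose right-hand side consists entirely of nullable non-terminals.

There are no ε-productions, so no non-terminal can derive ε.
No non-terminals are nullable.

Answer: None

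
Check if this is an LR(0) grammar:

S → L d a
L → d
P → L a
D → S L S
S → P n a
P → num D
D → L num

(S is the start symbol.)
A grammar is LR(0) if no state in the canonical LR(0) collection has:
  - both a shift item (dot before a terminal) and a complete item (shift-reduce conflict), or
  - two or more complete items (reduce-reduce conflict; the accept item [S' → S .] counts as a complete item here).

Augment with S' → S and build the canonical LR(0) collection (I0 = CLOSURE({[S' → . S]}), then GOTO on every symbol after a dot until no new states appear). It has 17 states:
  I0: { [L → . d], [P → . L a], [P → . num D], [S → . L d a], [S → . P n a], [S' → . S] }  — shift
  I1: { [P → L . a], [S → L . d a] }  — shift
  I2: { [S → P . n a] }  — shift
  I3: { [S' → S .] }  — accept
  I4: { [L → d .] }  — reduce
  I5: { [D → . L num], [D → . S L S], [L → . d], [P → . L a], [P → . num D], [P → num . D], [S → . L d a], [S → . P n a] }  — shift
  I6: { [P → num D .] }  — reduce
  I7: { [D → L . num], [P → L . a], [S → L . d a] }  — shift
  I8: { [D → S . L S], [L → . d] }  — shift
  I9: { [D → S L . S], [L → . d], [P → . L a], [P → . num D], [S → . L d a], [S → . P n a] }  — shift
  I10: { [D → S L S .] }  — reduce
  I11: { [P → L a .] }  — reduce
  I12: { [S → L d . a] }  — shift
  I13: { [D → L num .] }  — reduce
  I14: { [S → L d a .] }  — reduce
  I15: { [S → P n . a] }  — shift
  I16: { [S → P n a .] }  — reduce

Every state is either a pure shift/goto state or contains exactly one complete item and nothing to shift — no conflicts. The grammar is LR(0).

Answer: Yes, the grammar is LR(0)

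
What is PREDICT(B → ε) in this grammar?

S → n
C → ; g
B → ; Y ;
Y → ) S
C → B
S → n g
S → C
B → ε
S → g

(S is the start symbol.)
PREDICT(B → ε) = (FIRST(RHS) \ {ε}) ∪ (FOLLOW(B) if ε ∈ FIRST(RHS), i.e. RHS ⇒* ε)
The right-hand side is ε (FIRST(ε) = { ε }), so the predict set is FOLLOW(B) = { $, ';' }
PREDICT(B → ε) = { $, ';' }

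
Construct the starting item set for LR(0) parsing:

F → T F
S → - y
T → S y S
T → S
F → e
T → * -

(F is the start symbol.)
{ [F → . T F], [F → . e], [F' → . F], [S → . - y], [T → . * -], [T → . S y S], [T → . S] }

First, augment the grammar with F' → F
I₀ = CLOSURE({ [F' → . F] }):
  [F' → . F] has the dot before F: add [F → . T F], [F → . e]
  [F → . T F] has the dot before T: add [T → . S y S], [T → . S], [T → . * -]
  [T → . S y S] has the dot before S: add [S → . - y]
No further items can be added.

I₀ = { [F → . T F], [F → . e], [F' → . F], [S → . - y], [T → . * -], [T → . S y S], [T → . S] }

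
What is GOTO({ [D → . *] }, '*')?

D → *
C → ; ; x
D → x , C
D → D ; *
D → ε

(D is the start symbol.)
GOTO(I, '*') = CLOSURE({ [A → αX.β] : [A → α.Xβ] ∈ I, X = '*' })

Items with dot before '*', with the dot advanced:
  [D → . *] → [D → * .]
Closure adds nothing (no advanced item has the dot before a non-terminal).

GOTO = { [D → * .] }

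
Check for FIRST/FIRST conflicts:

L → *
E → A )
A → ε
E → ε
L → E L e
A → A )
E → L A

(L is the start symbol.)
Yes. L → '*' / L → E L e on { '*' }; E → A ')' / E → L A on { ')' }

A FIRST/FIRST conflict occurs when two productions N → α and N → β for the same non-terminal have FIRST(α) ∩ FIRST(β) ≠ ∅ (with ε ∈ FIRST of a nullable right-hand side, so two nullable alternatives also conflict).

FIRST sets of the non-terminals at (or reachable through a nullable prefix from) the front of some alternative:
  FIRST(E) = { ')', '*', ε }
  FIRST(L) = { ')', '*' }
  FIRST(A) = { ')', ε }

Productions for L:
  L → *: FIRST = { '*' }
  L → E L e: FIRST = { ')', '*' }
Productions for E:
  E → A ): FIRST = { ')' }
  E → ε: FIRST = { ε }
  E → L A: FIRST = { ')', '*' }
Productions for A:
  A → ε: FIRST = { ε }
  A → A ): FIRST = { ')' }

Conflict for L: L → * and L → E L e
  Overlap: { '*' }
Conflict for E: E → A ) and E → L A
  Overlap: { ')' }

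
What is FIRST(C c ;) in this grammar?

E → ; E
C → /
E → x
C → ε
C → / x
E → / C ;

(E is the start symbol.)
FIRST sets of the non-terminals involved (from the grammar, by fixed-point iteration):
  FIRST(C) = { '/', ε }

To compute FIRST(C c ;), process the symbols left to right:
Symbol C is a non-terminal. Add FIRST(C) \ {ε} = { '/' }
C is nullable (ε ∈ FIRST(C)), continue to the next symbol.
Symbol c is a terminal. Add 'c' and stop.
FIRST(C c ;) = { '/', 'c' }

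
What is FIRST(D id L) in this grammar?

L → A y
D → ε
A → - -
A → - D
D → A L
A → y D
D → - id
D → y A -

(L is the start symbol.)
FIRST sets of the non-terminals involved (from the grammar, by fixed-point iteration):
  FIRST(D) = { '-', 'y', ε }

To compute FIRST(D id L), process the symbols left to right:
Symbol D is a non-terminal. Add FIRST(D) \ {ε} = { '-', 'y' }
D is nullable (ε ∈ FIRST(D)), continue to the next symbol.
Symbol id is a terminal. Add 'id' and stop.
FIRST(D id L) = { '-', 'id', 'y' }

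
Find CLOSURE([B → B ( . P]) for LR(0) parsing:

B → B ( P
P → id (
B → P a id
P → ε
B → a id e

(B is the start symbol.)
To compute CLOSURE, for each item [A → α.Bβ] where B is a non-terminal, add [B → .γ] for all productions B → γ; repeat for the newly added items until nothing changes.

Start with: [B → B ( . P]
  [B → B ( . P] has the dot before P: add [P → . id (], [P → .]
No further items can be added.

CLOSURE = { [B → B ( . P], [P → . id (], [P → .] }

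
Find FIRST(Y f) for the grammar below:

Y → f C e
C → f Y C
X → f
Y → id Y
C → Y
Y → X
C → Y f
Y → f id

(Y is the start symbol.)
{ 'f', 'id' }

FIRST sets of the non-terminals involved (from the grammar, by fixed-point iteration):
  FIRST(Y) = { 'f', 'id' }

To compute FIRST(Y f), process the symbols left to right:
Symbol Y is a non-terminal. Add FIRST(Y) \ {ε} = { 'f', 'id' }
Y is not nullable (ε ∉ FIRST(Y)), so stop here.
FIRST(Y f) = { 'f', 'id' }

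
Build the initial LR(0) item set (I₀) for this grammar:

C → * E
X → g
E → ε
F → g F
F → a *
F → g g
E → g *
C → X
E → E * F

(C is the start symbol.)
First, augment the grammar with C' → C
I₀ = CLOSURE({ [C' → . C] }):
  [C' → . C] has the dot before C: add [C → . * E], [C → . X]
  [C → . X] has the dot before X: add [X → . g]
No further items can be added.

I₀ = { [C → . * E], [C → . X], [C' → . C], [X → . g] }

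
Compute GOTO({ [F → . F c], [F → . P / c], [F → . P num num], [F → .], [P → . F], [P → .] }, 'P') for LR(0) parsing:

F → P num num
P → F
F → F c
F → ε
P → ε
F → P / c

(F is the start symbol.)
{ [F → P . / c], [F → P . num num] }

GOTO(I, 'P') = CLOSURE({ [A → αX.β] : [A → α.Xβ] ∈ I, X = 'P' })

Items with dot before 'P', with the dot advanced:
  [F → . P / c] → [F → P . / c]
  [F → . P num num] → [F → P . num num]
Closure adds nothing (no advanced item has the dot before a non-terminal).

GOTO = { [F → P . / c], [F → P . num num] }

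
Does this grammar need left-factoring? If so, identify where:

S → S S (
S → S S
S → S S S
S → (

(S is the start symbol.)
Yes, S has productions with common prefix 'S S'

Left-factoring is needed when two productions for the same non-terminal
share a common prefix on the right-hand side.

Productions for S:
  S → S S (
  S → S S
  S → S S S
  S → (

Found common prefix 'S S' in productions for S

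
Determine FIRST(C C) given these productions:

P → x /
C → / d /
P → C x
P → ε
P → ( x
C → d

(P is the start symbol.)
{ '/', 'd' }

FIRST sets of the non-terminals involved (from the grammar, by fixed-point iteration):
  FIRST(C) = { '/', 'd' }

To compute FIRST(C C), process the symbols left to right:
Symbol C is a non-terminal. Add FIRST(C) \ {ε} = { '/', 'd' }
C is not nullable (ε ∉ FIRST(C)), so stop here.
FIRST(C C) = { '/', 'd' }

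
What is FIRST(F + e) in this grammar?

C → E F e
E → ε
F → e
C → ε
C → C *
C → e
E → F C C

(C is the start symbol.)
FIRST sets of the non-terminals involved (from the grammar, by fixed-point iteration):
  FIRST(F) = { 'e' }

To compute FIRST(F + e), process the symbols left to right:
Symbol F is a non-terminal. Add FIRST(F) \ {ε} = { 'e' }
F is not nullable (ε ∉ FIRST(F)), so stop here.
FIRST(F + e) = { 'e' }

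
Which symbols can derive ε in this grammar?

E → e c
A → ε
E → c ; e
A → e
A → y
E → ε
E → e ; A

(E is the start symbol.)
A non-terminal is nullable if it can derive ε (the empty string): either it has an ε-production, or it has a production whose right-hand side consists entirely of nullable non-terminals.

ε-productions: A → ε, E → ε
So A, E are immediately nullable.
Every non-terminal is now nullable.
Nullable = { 'A', 'E' }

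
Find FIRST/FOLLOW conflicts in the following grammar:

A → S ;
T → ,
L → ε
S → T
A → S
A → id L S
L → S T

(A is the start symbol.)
Yes. L → S T with FOLLOW(L) on { ',' }

Nullable non-terminals: L.
FIRST sets used below: FIRST(S) = { ',' }

L: nullable alternative(s) L → ε; FOLLOW(L) = { ',' }
  L → ε: FIRST \ {ε} = { } — this is the only nullable alternative, skip
  L → S T: FIRST \ {ε} = { ',' } — overlaps FOLLOW(L) on { ',' }: CONFLICT

A, S, T have no nullable alternative, so no FIRST/FOLLOW check is needed there.

So the grammar has 1 FIRST/FOLLOW conflict (marked CONFLICT above).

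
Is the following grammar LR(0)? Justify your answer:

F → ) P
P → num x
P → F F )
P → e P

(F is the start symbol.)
Yes, the grammar is LR(0)

A grammar is LR(0) if no state in the canonical LR(0) collection has:
  - both a shift item (dot before a terminal) and a complete item (shift-reduce conflict), or
  - two or more complete items (reduce-reduce conflict; the accept item [F' → F .] counts as a complete item here).

Augment with F' → F and build the canonical LR(0) collection (I0 = CLOSURE({[F' → . F]}), then GOTO on every symbol after a dot until no new states appear). It has 11 states:
  I0: { [F → . ) P], [F' → . F] }  — shift
  I1: { [F → ) . P], [F → . ) P], [P → . F F )], [P → . e P], [P → . num x] }  — shift
  I2: { [F' → F .] }  — accept
  I3: { [F → . ) P], [P → F . F )] }  — shift
  I4: { [F → ) P .] }  — reduce
  I5: { [F → . ) P], [P → . F F )], [P → . e P], [P → . num x], [P → e . P] }  — shift
  I6: { [P → num . x] }  — shift
  I7: { [P → num x .] }  — reduce
  I8: { [P → e P .] }  — reduce
  I9: { [P → F F . )] }  — shift
  I10: { [P → F F ) .] }  — reduce

Every state is either a pure shift/goto state or contains exactly one complete item and nothing to shift — no conflicts. The grammar is LR(0).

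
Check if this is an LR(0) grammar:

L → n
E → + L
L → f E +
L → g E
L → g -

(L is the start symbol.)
A grammar is LR(0) if no state in the canonical LR(0) collection has:
  - both a shift item (dot before a terminal) and a complete item (shift-reduce conflict), or
  - two or more complete items (reduce-reduce conflict; the accept item [L' → L .] counts as a complete item here).

Augment with L' → L and build the canonical LR(0) collection (I0 = CLOSURE({[L' → . L]}), then GOTO on every symbol after a dot until no new states appear). It has 11 states:
  I0: { [L → . f E +], [L → . g -], [L → . g E], [L → . n], [L' → . L] }  — shift
  I1: { [L' → L .] }  — accept
  I2: { [E → . + L], [L → f . E +] }  — shift
  I3: { [E → . + L], [L → g . -], [L → g . E] }  — shift
  I4: { [L → n .] }  — reduce
  I5: { [E → + . L], [L → . f E +], [L → . g -], [L → . g E], [L → . n] }  — shift
  I6: { [L → g - .] }  — reduce
  I7: { [L → g E .] }  — reduce
  I8: { [E → + L .] }  — reduce
  I9: { [L → f E . +] }  — shift
  I10: { [L → f E + .] }  — reduce

Every state is either a pure shift/goto state or contains exactly one complete item and nothing to shift — no conflicts. The grammar is LR(0).

Answer: Yes, the grammar is LR(0)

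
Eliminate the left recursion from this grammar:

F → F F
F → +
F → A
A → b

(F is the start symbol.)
F is directly left-recursive. The standard transformation for
  A → A α₁ | ... | A α_m | β₁ | ... | β_n
is
  A  → β₁ A' | ... | β_n A'
  A' → α₁ A' | ... | α_m A' | ε

F → + becomes F → + F'
F → A becomes F → A F'
F → F F becomes F' → F F'
Add F' → ε

Productions for other non-terminals are unchanged:
  A → b

Resulting grammar:
F → + F'
F → A F'
F' → F F'
F' → ε
A → b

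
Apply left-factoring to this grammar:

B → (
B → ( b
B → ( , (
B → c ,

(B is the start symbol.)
B → ( B'
B' → ε
B' → b
B' → , (
B → c ,

Left-factoring transforms A → αβ₁ | αβ₂ into A → αA' and A' → β₁ | β₂
(α is the longest common prefix among the alternatives). Repeat until
no nonterminal has two alternatives with a common prefix.

Round 1: B has alternatives sharing prefix '('. Introduce B': B → ( B'
  Add: B' → ε
  Add: B' → b
  Add: B' → , (

No remaining common prefixes — done.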